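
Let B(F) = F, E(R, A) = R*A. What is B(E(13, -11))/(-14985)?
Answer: 143/14985 ≈ 0.0095429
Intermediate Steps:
E(R, A) = A*R
B(E(13, -11))/(-14985) = -11*13/(-14985) = -143*(-1/14985) = 143/14985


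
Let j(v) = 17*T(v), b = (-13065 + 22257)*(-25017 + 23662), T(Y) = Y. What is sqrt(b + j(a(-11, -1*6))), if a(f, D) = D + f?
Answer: I*sqrt(12455449) ≈ 3529.2*I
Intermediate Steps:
b = -12455160 (b = 9192*(-1355) = -12455160)
j(v) = 17*v
sqrt(b + j(a(-11, -1*6))) = sqrt(-12455160 + 17*(-1*6 - 11)) = sqrt(-12455160 + 17*(-6 - 11)) = sqrt(-12455160 + 17*(-17)) = sqrt(-12455160 - 289) = sqrt(-12455449) = I*sqrt(12455449)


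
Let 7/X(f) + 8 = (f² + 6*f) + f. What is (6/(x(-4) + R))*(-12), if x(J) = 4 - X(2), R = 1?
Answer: -720/43 ≈ -16.744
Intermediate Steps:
X(f) = 7/(-8 + f² + 7*f) (X(f) = 7/(-8 + ((f² + 6*f) + f)) = 7/(-8 + (f² + 7*f)) = 7/(-8 + f² + 7*f))
x(J) = 33/10 (x(J) = 4 - 7/(-8 + 2² + 7*2) = 4 - 7/(-8 + 4 + 14) = 4 - 7/10 = 33/10)
(6/(x(-4) + R))*(-12) = (6/(33/10 + 1))*(-12) = (6/(43/10))*(-12) = ((10/43)*6)*(-12) = (60/43)*(-12) = -720/43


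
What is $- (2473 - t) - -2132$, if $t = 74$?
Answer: $-267$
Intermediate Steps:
$- (2473 - t) - -2132 = - (2473 - 74) - -2132 = - (2473 - 74) + 2132 = \left(-1\right) 2399 + 2132 = -2399 + 2132 = -267$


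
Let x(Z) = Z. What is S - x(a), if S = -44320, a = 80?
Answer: -44400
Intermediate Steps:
S - x(a) = -44320 - 1*80 = -44320 - 80 = -44400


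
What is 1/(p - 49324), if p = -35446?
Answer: -1/84770 ≈ -1.1797e-5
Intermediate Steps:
1/(p - 49324) = 1/(-35446 - 49324) = 1/(-84770) = -1/84770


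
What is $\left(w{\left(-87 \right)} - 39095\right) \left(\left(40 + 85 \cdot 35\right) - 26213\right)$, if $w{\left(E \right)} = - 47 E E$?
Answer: $9159451924$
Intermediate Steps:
$w{\left(E \right)} = - 47 E^{2}$
$\left(w{\left(-87 \right)} - 39095\right) \left(\left(40 + 85 \cdot 35\right) - 26213\right) = \left(- 47 \left(-87\right)^{2} - 39095\right) \left(\left(40 + 85 \cdot 35\right) - 26213\right) = \left(\left(-47\right) 7569 - 39095\right) \left(\left(40 + 2975\right) - 26213\right) = \left(-355743 - 39095\right) \left(3015 - 26213\right) = \left(-394838\right) \left(-23198\right) = 9159451924$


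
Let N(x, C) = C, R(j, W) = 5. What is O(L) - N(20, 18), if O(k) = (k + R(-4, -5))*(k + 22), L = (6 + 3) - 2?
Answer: 330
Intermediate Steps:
L = 7 (L = 9 - 2 = 7)
O(k) = (5 + k)*(22 + k) (O(k) = (k + 5)*(k + 22) = (5 + k)*(22 + k))
O(L) - N(20, 18) = (110 + 7**2 + 27*7) - 1*18 = (110 + 49 + 189) - 18 = 348 - 18 = 330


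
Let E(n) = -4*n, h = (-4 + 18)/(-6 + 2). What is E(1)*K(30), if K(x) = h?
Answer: 14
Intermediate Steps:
h = -7/2 (h = 14/(-4) = 14*(-¼) = -7/2 ≈ -3.5000)
K(x) = -7/2
E(1)*K(30) = -4*1*(-7/2) = -4*(-7/2) = 14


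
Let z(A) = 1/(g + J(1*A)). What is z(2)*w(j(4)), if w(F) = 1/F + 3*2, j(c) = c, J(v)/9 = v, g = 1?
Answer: 25/76 ≈ 0.32895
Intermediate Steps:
J(v) = 9*v
w(F) = 6 + 1/F (w(F) = 1/F + 6 = 6 + 1/F)
z(A) = 1/(1 + 9*A) (z(A) = 1/(1 + 9*(1*A)) = 1/(1 + 9*A))
z(2)*w(j(4)) = (6 + 1/4)/(1 + 9*2) = (6 + ¼)/(1 + 18) = (25/4)/19 = (1/19)*(25/4) = 25/76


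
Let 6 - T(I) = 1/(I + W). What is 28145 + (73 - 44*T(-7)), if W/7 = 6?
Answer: 978434/35 ≈ 27955.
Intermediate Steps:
W = 42 (W = 7*6 = 42)
T(I) = 6 - 1/(42 + I) (T(I) = 6 - 1/(I + 42) = 6 - 1/(42 + I))
28145 + (73 - 44*T(-7)) = 28145 + (73 - 44*(251 + 6*(-7))/(42 - 7)) = 28145 + (73 - 44*(251 - 42)/35) = 28145 + (73 - 44*209/35) = 28145 + (73 - 9196/35) = 28145 - 6641/35 = 978434/35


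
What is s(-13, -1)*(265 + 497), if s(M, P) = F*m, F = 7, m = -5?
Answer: -26670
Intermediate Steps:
s(M, P) = -35 (s(M, P) = 7*(-5) = -35)
s(-13, -1)*(265 + 497) = -35*(265 + 497) = -35*762 = -26670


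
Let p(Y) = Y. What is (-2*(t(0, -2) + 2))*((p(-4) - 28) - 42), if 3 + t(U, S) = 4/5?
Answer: -148/5 ≈ -29.600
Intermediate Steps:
t(U, S) = -11/5 (t(U, S) = -3 + 4/5 = -11/5)
(-2*(t(0, -2) + 2))*((p(-4) - 28) - 42) = (-2*(-11/5 + 2))*((-4 - 28) - 42) = (-2*(-1/5))*(-32 - 42) = (2/5)*(-74) = -148/5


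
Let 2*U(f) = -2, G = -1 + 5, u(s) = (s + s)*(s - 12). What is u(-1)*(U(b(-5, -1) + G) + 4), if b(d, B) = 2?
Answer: 78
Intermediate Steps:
u(s) = 2*s*(-12 + s) (u(s) = (2*s)*(-12 + s) = 2*s*(-12 + s))
G = 4
U(f) = -1 (U(f) = (½)*(-2) = -1)
u(-1)*(U(b(-5, -1) + G) + 4) = (2*(-1)*(-12 - 1))*(-1 + 4) = (2*(-1)*(-13))*3 = 26*3 = 78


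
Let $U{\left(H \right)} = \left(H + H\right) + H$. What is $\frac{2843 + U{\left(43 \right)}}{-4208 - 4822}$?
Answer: $- \frac{1486}{4515} \approx -0.32912$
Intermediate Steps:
$U{\left(H \right)} = 3 H$ ($U{\left(H \right)} = 2 H + H = 3 H$)
$\frac{2843 + U{\left(43 \right)}}{-4208 - 4822} = \frac{2843 + 3 \cdot 43}{-4208 - 4822} = \frac{2843 + 129}{-9030} = 2972 \left(- \frac{1}{9030}\right) = - \frac{1486}{4515}$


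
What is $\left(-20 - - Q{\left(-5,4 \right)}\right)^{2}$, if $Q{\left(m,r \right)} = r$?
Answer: $256$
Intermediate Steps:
$\left(-20 - - Q{\left(-5,4 \right)}\right)^{2} = \left(-20 + \left(\left(4 + 16\right) - 16\right)\right)^{2} = \left(-20 + \left(20 - 16\right)\right)^{2} = \left(-20 + 4\right)^{2} = \left(-16\right)^{2} = 256$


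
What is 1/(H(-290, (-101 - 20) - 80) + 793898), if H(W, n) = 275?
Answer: 1/794173 ≈ 1.2592e-6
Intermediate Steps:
1/(H(-290, (-101 - 20) - 80) + 793898) = 1/(275 + 793898) = 1/794173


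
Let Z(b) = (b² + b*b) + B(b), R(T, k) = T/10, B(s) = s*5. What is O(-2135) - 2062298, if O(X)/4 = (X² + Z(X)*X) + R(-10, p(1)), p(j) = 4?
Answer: -77747147902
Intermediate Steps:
B(s) = 5*s
R(T, k) = T/10 (R(T, k) = T*(⅒) = T/10)
Z(b) = 2*b² + 5*b (Z(b) = (b² + b*b) + 5*b = (b² + b²) + 5*b = 2*b² + 5*b)
O(X) = -4 + 4*X² + 4*X²*(5 + 2*X) (O(X) = 4*((X² + (X*(5 + 2*X))*X) + (⅒)*(-10)) = 4*((X² + X²*(5 + 2*X)) - 1) = 4*(-1 + X² + X²*(5 + 2*X)) = -4 + 4*X² + 4*X²*(5 + 2*X))
O(-2135) - 2062298 = (-4 + 8*(-2135)³ + 24*(-2135)²) - 2062298 = (-4 + 8*(-9731810375) + 24*4558225) - 2062298 = (-4 - 77854483000 + 109397400) - 2062298 = -77745085604 - 2062298 = -77747147902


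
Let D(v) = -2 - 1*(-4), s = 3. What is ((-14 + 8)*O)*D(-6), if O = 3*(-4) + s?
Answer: 108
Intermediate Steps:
D(v) = 2 (D(v) = -2 + 4 = 2)
O = -9 (O = 3*(-4) + 3 = -12 + 3 = -9)
((-14 + 8)*O)*D(-6) = ((-14 + 8)*(-9))*2 = -6*(-9)*2 = 54*2 = 108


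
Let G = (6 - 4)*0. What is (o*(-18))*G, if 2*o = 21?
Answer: 0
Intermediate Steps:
o = 21/2 (o = (½)*21 = 21/2 ≈ 10.500)
G = 0 (G = 2*0 = 0)
(o*(-18))*G = ((21/2)*(-18))*0 = -189*0 = 0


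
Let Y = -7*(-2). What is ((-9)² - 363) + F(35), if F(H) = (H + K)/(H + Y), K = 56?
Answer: -1961/7 ≈ -280.14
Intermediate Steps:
Y = 14
F(H) = (56 + H)/(14 + H) (F(H) = (H + 56)/(H + 14) = (56 + H)/(14 + H))
((-9)² - 363) + F(35) = ((-9)² - 363) + (56 + 35)/(14 + 35) = (81 - 363) + 91/49 = -282 + (1/49)*91 = -282 + 13/7 = -1961/7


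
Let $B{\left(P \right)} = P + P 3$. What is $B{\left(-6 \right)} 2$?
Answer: $-48$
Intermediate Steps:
$B{\left(P \right)} = 4 P$ ($B{\left(P \right)} = P + 3 P = 4 P$)
$B{\left(-6 \right)} 2 = 4 \left(-6\right) 2 = \left(-24\right) 2 = -48$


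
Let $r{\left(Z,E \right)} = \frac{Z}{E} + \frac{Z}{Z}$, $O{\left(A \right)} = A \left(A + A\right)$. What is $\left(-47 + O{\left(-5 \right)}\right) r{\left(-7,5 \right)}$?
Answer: $- \frac{6}{5} \approx -1.2$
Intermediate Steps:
$O{\left(A \right)} = 2 A^{2}$ ($O{\left(A \right)} = A 2 A = 2 A^{2}$)
$r{\left(Z,E \right)} = 1 + \frac{Z}{E}$ ($r{\left(Z,E \right)} = \frac{Z}{E} + 1 = 1 + \frac{Z}{E}$)
$\left(-47 + O{\left(-5 \right)}\right) r{\left(-7,5 \right)} = \left(-47 + 2 \left(-5\right)^{2}\right) \frac{5 - 7}{5} = \left(-47 + 2 \cdot 25\right) \frac{1}{5} \left(-2\right) = \left(-47 + 50\right) \left(- \frac{2}{5}\right) = 3 \left(- \frac{2}{5}\right) = - \frac{6}{5}$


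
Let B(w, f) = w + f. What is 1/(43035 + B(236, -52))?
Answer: 1/43219 ≈ 2.3138e-5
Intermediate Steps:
B(w, f) = f + w
1/(43035 + B(236, -52)) = 1/(43035 + (-52 + 236)) = 1/(43035 + 184) = 1/43219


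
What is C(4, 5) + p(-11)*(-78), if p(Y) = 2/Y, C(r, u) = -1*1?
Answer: 145/11 ≈ 13.182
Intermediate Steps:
C(r, u) = -1
C(4, 5) + p(-11)*(-78) = -1 + (2/(-11))*(-78) = -1 + (2*(-1/11))*(-78) = -1 - 2/11*(-78) = -1 + 156/11 = 145/11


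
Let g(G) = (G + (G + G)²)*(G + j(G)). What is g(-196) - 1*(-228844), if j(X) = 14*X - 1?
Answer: -451120544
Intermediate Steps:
j(X) = -1 + 14*X
g(G) = (-1 + 15*G)*(G + 4*G²) (g(G) = (G + (G + G)²)*(G + (-1 + 14*G)) = (G + (2*G)²)*(-1 + 15*G) = (G + 4*G²)*(-1 + 15*G) = (-1 + 15*G)*(G + 4*G²))
g(-196) - 1*(-228844) = -196*(-1 + 11*(-196) + 60*(-196)²) - 1*(-228844) = -196*(-1 - 2156 + 60*38416) + 228844 = -196*(-1 - 2156 + 2304960) + 228844 = -196*2302803 + 228844 = -451349388 + 228844 = -451120544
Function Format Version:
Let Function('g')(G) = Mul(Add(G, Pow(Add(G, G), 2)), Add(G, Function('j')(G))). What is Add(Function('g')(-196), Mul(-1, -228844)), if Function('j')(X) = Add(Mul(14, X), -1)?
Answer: -451120544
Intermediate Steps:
Function('j')(X) = Add(-1, Mul(14, X))
Function('g')(G) = Mul(Add(-1, Mul(15, G)), Add(G, Mul(4, Pow(G, 2)))) (Function('g')(G) = Mul(Add(G, Pow(Add(G, G), 2)), Add(G, Add(-1, Mul(14, G)))) = Mul(Add(G, Pow(Mul(2, G), 2)), Add(-1, Mul(15, G))) = Mul(Add(G, Mul(4, Pow(G, 2))), Add(-1, Mul(15, G))) = Mul(Add(-1, Mul(15, G)), Add(G, Mul(4, Pow(G, 2)))))
Add(Function('g')(-196), Mul(-1, -228844)) = Add(Mul(-196, Add(-1, Mul(11, -196), Mul(60, Pow(-196, 2)))), Mul(-1, -228844)) = Add(Mul(-196, Add(-1, -2156, Mul(60, 38416))), 228844) = Add(Mul(-196, Add(-1, -2156, 2304960)), 228844) = Add(Mul(-196, 2302803), 228844) = Add(-451349388, 228844) = -451120544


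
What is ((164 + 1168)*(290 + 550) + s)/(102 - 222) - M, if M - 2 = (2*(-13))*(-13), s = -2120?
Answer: -28939/3 ≈ -9646.3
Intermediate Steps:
M = 340 (M = 2 + (2*(-13))*(-13) = 2 - 26*(-13) = 2 + 338 = 340)
((164 + 1168)*(290 + 550) + s)/(102 - 222) - M = ((164 + 1168)*(290 + 550) - 2120)/(102 - 222) - 1*340 = (1332*840 - 2120)/(-120) - 340 = (1118880 - 2120)*(-1/120) - 340 = 1116760*(-1/120) - 340 = -27919/3 - 340 = -28939/3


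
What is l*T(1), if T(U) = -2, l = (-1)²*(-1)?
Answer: 2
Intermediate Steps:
l = -1 (l = 1*(-1) = -1)
l*T(1) = -1*(-2) = 2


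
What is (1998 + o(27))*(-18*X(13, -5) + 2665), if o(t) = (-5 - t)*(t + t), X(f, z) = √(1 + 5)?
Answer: 719550 - 4860*√6 ≈ 7.0765e+5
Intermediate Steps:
X(f, z) = √6
o(t) = 2*t*(-5 - t) (o(t) = (-5 - t)*(2*t) = 2*t*(-5 - t))
(1998 + o(27))*(-18*X(13, -5) + 2665) = (1998 - 2*27*(5 + 27))*(-18*√6 + 2665) = (1998 - 2*27*32)*(2665 - 18*√6) = (1998 - 1728)*(2665 - 18*√6) = 270*(2665 - 18*√6) = 719550 - 4860*√6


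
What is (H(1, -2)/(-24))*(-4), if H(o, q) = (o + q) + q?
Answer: -1/2 ≈ -0.50000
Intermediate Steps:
H(o, q) = o + 2*q
(H(1, -2)/(-24))*(-4) = ((1 + 2*(-2))/(-24))*(-4) = ((1 - 4)*(-1/24))*(-4) = -3*(-1/24)*(-4) = (1/8)*(-4) = -1/2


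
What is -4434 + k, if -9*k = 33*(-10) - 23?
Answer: -39553/9 ≈ -4394.8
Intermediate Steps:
k = 353/9 (k = -(33*(-10) - 23)/9 = -(-330 - 23)/9 = -⅑*(-353) = 353/9 ≈ 39.222)
-4434 + k = -4434 + 353/9 = -39553/9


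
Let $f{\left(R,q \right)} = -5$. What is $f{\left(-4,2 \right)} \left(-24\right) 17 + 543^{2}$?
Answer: $296889$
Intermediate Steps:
$f{\left(-4,2 \right)} \left(-24\right) 17 + 543^{2} = \left(-5\right) \left(-24\right) 17 + 543^{2} = 120 \cdot 17 + 294849 = 2040 + 294849 = 296889$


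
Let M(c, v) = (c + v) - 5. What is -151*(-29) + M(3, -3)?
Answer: 4374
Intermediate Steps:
M(c, v) = -5 + c + v
-151*(-29) + M(3, -3) = -151*(-29) + (-5 + 3 - 3) = 4379 - 5 = 4374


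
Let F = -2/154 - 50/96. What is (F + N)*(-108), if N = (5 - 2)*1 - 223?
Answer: 7335837/308 ≈ 23818.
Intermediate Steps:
F = -1973/3696 (F = -2*1/154 - 50*1/96 = -1/77 - 25/48 = -1973/3696 ≈ -0.53382)
N = -220 (N = 3*1 - 223 = 3 - 223 = -220)
(F + N)*(-108) = (-1973/3696 - 220)*(-108) = -815093/3696*(-108) = 7335837/308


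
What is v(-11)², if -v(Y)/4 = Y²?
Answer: 234256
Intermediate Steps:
v(Y) = -4*Y²
v(-11)² = (-4*(-11)²)² = (-4*121)² = (-484)² = 234256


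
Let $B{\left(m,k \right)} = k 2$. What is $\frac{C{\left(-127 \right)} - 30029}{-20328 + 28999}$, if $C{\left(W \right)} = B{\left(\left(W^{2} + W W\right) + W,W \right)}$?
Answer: $- \frac{30283}{8671} \approx -3.4924$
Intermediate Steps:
$B{\left(m,k \right)} = 2 k$
$C{\left(W \right)} = 2 W$
$\frac{C{\left(-127 \right)} - 30029}{-20328 + 28999} = \frac{2 \left(-127\right) - 30029}{-20328 + 28999} = \frac{-254 - 30029}{8671} = \left(-30283\right) \frac{1}{8671} = - \frac{30283}{8671}$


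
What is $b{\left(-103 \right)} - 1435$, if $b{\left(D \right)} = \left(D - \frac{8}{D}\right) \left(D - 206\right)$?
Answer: $30368$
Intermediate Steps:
$b{\left(D \right)} = \left(-206 + D\right) \left(D - \frac{8}{D}\right)$ ($b{\left(D \right)} = \left(D - \frac{8}{D}\right) \left(-206 + D\right) = \left(-206 + D\right) \left(D - \frac{8}{D}\right)$)
$b{\left(-103 \right)} - 1435 = \left(-8 + \left(-103\right)^{2} - -21218 + \frac{1648}{-103}\right) - 1435 = \left(-8 + 10609 + 21218 + 1648 \left(- \frac{1}{103}\right)\right) - 1435 = \left(-8 + 10609 + 21218 - 16\right) - 1435 = 31803 - 1435 = 30368$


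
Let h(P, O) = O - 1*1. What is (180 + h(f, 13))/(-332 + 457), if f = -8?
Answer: 192/125 ≈ 1.5360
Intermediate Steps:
h(P, O) = -1 + O (h(P, O) = O - 1 = -1 + O)
(180 + h(f, 13))/(-332 + 457) = (180 + (-1 + 13))/(-332 + 457) = (180 + 12)/125 = 192*(1/125) = 192/125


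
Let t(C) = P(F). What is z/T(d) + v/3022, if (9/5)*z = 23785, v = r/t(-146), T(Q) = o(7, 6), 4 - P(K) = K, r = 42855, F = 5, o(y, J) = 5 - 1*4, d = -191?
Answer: 359005655/27198 ≈ 13200.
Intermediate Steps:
o(y, J) = 1 (o(y, J) = 5 - 4 = 1)
P(K) = 4 - K
t(C) = -1 (t(C) = 4 - 1*5 = 4 - 5 = -1)
T(Q) = 1
v = -42855 (v = 42855/(-1) = 42855*(-1) = -42855)
z = 118925/9 (z = (5/9)*23785 = 118925/9 ≈ 13214.)
z/T(d) + v/3022 = (118925/9)/1 - 42855/3022 = (118925/9)*1 - 42855*1/3022 = 118925/9 - 42855/3022 = 359005655/27198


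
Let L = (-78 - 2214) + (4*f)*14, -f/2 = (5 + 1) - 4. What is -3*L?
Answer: 7548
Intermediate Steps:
f = -4 (f = -2*((5 + 1) - 4) = -2*(6 - 4) = -2*2 = -4)
L = -2516 (L = (-78 - 2214) + (4*(-4))*14 = -2292 - 16*14 = -2292 - 224 = -2516)
-3*L = -3*(-2516) = 7548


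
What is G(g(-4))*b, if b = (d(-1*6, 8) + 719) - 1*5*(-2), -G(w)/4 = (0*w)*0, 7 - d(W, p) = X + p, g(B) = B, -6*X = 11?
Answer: 0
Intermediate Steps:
X = -11/6 (X = -⅙*11 = -11/6 ≈ -1.8333)
d(W, p) = 53/6 - p (d(W, p) = 7 - (-11/6 + p) = 7 + (11/6 - p) = 53/6 - p)
G(w) = 0 (G(w) = -4*0*w*0 = -0*0 = -4*0 = 0)
b = 4379/6 (b = ((53/6 - 1*8) + 719) - 1*5*(-2) = ((53/6 - 8) + 719) - 5*(-2) = (⅚ + 719) + 10 = 4319/6 + 10 = 4379/6 ≈ 729.83)
G(g(-4))*b = 0*(4379/6) = 0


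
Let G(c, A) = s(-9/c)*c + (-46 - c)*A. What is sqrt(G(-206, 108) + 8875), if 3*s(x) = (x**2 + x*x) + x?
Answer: sqrt(277443787)/103 ≈ 161.72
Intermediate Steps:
s(x) = x/3 + 2*x**2/3 (s(x) = ((x**2 + x*x) + x)/3 = ((x**2 + x**2) + x)/3 = (2*x**2 + x)/3 = (x + 2*x**2)/3 = x/3 + 2*x**2/3)
G(c, A) = -3 + 54/c + A*(-46 - c) (G(c, A) = ((-9/c)*(1 + 2*(-9/c))/3)*c + (-46 - c)*A = ((-9/c)*(1 - 18/c)/3)*c + A*(-46 - c) = (-3*(1 - 18/c)/c)*c + A*(-46 - c) = (-3 + 54/c) + A*(-46 - c) = -3 + 54/c + A*(-46 - c))
sqrt(G(-206, 108) + 8875) = sqrt((-3 - 46*108 + 54/(-206) - 1*108*(-206)) + 8875) = sqrt((-3 - 4968 + 54*(-1/206) + 22248) + 8875) = sqrt((-3 - 4968 - 27/103 + 22248) + 8875) = sqrt(1779504/103 + 8875) = sqrt(2693629/103) = sqrt(277443787)/103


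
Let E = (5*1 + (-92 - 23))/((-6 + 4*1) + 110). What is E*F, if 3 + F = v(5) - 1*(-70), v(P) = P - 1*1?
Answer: -3905/54 ≈ -72.315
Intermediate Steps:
v(P) = -1 + P (v(P) = P - 1 = -1 + P)
F = 71 (F = -3 + ((-1 + 5) - 1*(-70)) = -3 + (4 + 70) = -3 + 74 = 71)
E = -55/54 (E = (5 - 115)/((-6 + 4) + 110) = -110/(-2 + 110) = -110/108 = -110*1/108 = -55/54 ≈ -1.0185)
E*F = -55/54*71 = -3905/54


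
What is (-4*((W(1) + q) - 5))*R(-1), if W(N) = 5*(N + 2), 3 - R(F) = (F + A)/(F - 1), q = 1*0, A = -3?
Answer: -40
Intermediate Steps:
q = 0
R(F) = 3 - (-3 + F)/(-1 + F) (R(F) = 3 - (F - 3)/(F - 1) = 3 - (-3 + F)/(-1 + F))
W(N) = 10 + 5*N (W(N) = 5*(2 + N) = 10 + 5*N)
(-4*((W(1) + q) - 5))*R(-1) = (-4*(((10 + 5*1) + 0) - 5))*(2*(-1)/(-1 - 1)) = (-4*(((10 + 5) + 0) - 5))*(2*(-1)/(-2)) = (-4*((15 + 0) - 5))*(2*(-1)*(-½)) = -4*(15 - 5)*1 = -4*10*1 = -40*1 = -40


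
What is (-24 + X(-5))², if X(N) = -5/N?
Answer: 529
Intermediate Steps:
(-24 + X(-5))² = (-24 - 5/(-5))² = (-24 - 5*(-⅕))² = (-24 + 1)² = (-23)² = 529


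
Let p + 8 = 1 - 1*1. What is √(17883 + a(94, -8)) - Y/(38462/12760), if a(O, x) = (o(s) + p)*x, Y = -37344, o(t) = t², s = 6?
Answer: 238254720/19231 + √17659 ≈ 12522.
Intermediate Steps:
p = -8 (p = -8 + (1 - 1*1) = -8 + (1 - 1) = -8 + 0 = -8)
a(O, x) = 28*x (a(O, x) = (6² - 8)*x = (36 - 8)*x = 28*x)
√(17883 + a(94, -8)) - Y/(38462/12760) = √(17883 + 28*(-8)) - (-37344)/(38462/12760) = √(17883 - 224) - (-37344)/(38462*(1/12760)) = √17659 - (-37344)/19231/6380 = √17659 - (-37344)*6380/19231 = √17659 - 1*(-238254720/19231) = √17659 + 238254720/19231 = 238254720/19231 + √17659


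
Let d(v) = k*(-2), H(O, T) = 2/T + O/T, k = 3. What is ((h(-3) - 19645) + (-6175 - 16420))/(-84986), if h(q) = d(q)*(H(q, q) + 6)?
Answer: 21139/42493 ≈ 0.49747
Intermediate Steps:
d(v) = -6 (d(v) = 3*(-2) = -6)
h(q) = -36 - 6*(2 + q)/q (h(q) = -6*((2 + q)/q + 6) = -6*(6 + (2 + q)/q) = -36 - 6*(2 + q)/q)
((h(-3) - 19645) + (-6175 - 16420))/(-84986) = (((-42 - 12/(-3)) - 19645) + (-6175 - 16420))/(-84986) = (((-42 - 12*(-1/3)) - 19645) - 22595)*(-1/84986) = (((-42 + 4) - 19645) - 22595)*(-1/84986) = ((-38 - 19645) - 22595)*(-1/84986) = (-19683 - 22595)*(-1/84986) = -42278*(-1/84986) = 21139/42493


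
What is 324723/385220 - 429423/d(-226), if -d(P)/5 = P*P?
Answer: 1241750439/491887418 ≈ 2.5245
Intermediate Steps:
d(P) = -5*P² (d(P) = -5*P*P = -5*P²)
324723/385220 - 429423/d(-226) = 324723/385220 - 429423/((-5*(-226)²)) = 324723*(1/385220) - 429423/((-5*51076)) = 324723/385220 - 429423/(-255380) = 324723/385220 - 429423*(-1/255380) = 324723/385220 + 429423/255380 = 1241750439/491887418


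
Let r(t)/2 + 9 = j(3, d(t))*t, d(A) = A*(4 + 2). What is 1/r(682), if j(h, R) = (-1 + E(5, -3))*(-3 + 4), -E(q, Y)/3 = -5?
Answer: 1/19078 ≈ 5.2416e-5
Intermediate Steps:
d(A) = 6*A (d(A) = A*6 = 6*A)
E(q, Y) = 15 (E(q, Y) = -3*(-5) = 15)
j(h, R) = 14 (j(h, R) = (-1 + 15)*(-3 + 4) = 14*1 = 14)
r(t) = -18 + 28*t (r(t) = -18 + 2*(14*t) = -18 + 28*t)
1/r(682) = 1/(-18 + 28*682) = 1/(-18 + 19096) = 1/19078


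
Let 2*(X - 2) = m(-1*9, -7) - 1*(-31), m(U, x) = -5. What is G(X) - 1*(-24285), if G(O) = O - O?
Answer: 24285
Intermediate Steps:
X = 15 (X = 2 + (-5 - 1*(-31))/2 = 2 + (-5 + 31)/2 = 2 + (½)*26 = 2 + 13 = 15)
G(O) = 0
G(X) - 1*(-24285) = 0 - 1*(-24285) = 0 + 24285 = 24285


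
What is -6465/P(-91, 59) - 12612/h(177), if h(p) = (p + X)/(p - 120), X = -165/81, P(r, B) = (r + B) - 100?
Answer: -210963493/51964 ≈ -4059.8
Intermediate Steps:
P(r, B) = -100 + B + r (P(r, B) = (B + r) - 100 = -100 + B + r)
X = -55/27 (X = -165*1/81 = -55/27 ≈ -2.0370)
h(p) = (-55/27 + p)/(-120 + p) (h(p) = (p - 55/27)/(p - 120) = (-55/27 + p)/(-120 + p))
-6465/P(-91, 59) - 12612/h(177) = -6465/(-100 + 59 - 91) - 12612*(-120 + 177)/(-55/27 + 177) = -6465/(-132) - 12612/((4724/27)/57) = -6465*(-1/132) - 12612/((1/57)*(4724/27)) = 2155/44 - 12612/4724/1539 = 2155/44 - 12612*1539/4724 = 2155/44 - 4852467/1181 = -210963493/51964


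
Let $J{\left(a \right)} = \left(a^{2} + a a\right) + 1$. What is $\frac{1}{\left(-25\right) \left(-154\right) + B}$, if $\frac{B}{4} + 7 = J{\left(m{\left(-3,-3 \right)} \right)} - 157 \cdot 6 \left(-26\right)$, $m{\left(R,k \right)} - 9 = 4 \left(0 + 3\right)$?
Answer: $\frac{1}{105322} \approx 9.4947 \cdot 10^{-6}$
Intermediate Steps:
$m{\left(R,k \right)} = 21$ ($m{\left(R,k \right)} = 9 + 4 \left(0 + 3\right) = 9 + 4 \cdot 3 = 9 + 12 = 21$)
$J{\left(a \right)} = 1 + 2 a^{2}$ ($J{\left(a \right)} = \left(a^{2} + a^{2}\right) + 1 = 2 a^{2} + 1 = 1 + 2 a^{2}$)
$B = 101472$ ($B = -28 + 4 \left(\left(1 + 2 \cdot 21^{2}\right) - 157 \cdot 6 \left(-26\right)\right) = -28 + 4 \left(\left(1 + 2 \cdot 441\right) - -24492\right) = -28 + 4 \left(\left(1 + 882\right) + 24492\right) = -28 + 4 \left(883 + 24492\right) = -28 + 4 \cdot 25375 = -28 + 101500 = 101472$)
$\frac{1}{\left(-25\right) \left(-154\right) + B} = \frac{1}{\left(-25\right) \left(-154\right) + 101472} = \frac{1}{3850 + 101472} = \frac{1}{105322}$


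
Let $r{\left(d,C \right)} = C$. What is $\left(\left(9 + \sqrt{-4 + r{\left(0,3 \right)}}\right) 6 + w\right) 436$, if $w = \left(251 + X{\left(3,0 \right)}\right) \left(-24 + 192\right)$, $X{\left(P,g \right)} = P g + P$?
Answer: $18628536 + 2616 i \approx 1.8629 \cdot 10^{7} + 2616.0 i$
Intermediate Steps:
$X{\left(P,g \right)} = P + P g$
$w = 42672$ ($w = \left(251 + 3 \left(1 + 0\right)\right) \left(-24 + 192\right) = \left(251 + 3 \cdot 1\right) 168 = \left(251 + 3\right) 168 = 254 \cdot 168 = 42672$)
$\left(\left(9 + \sqrt{-4 + r{\left(0,3 \right)}}\right) 6 + w\right) 436 = \left(\left(9 + \sqrt{-4 + 3}\right) 6 + 42672\right) 436 = \left(\left(9 + \sqrt{-1}\right) 6 + 42672\right) 436 = \left(\left(9 + i\right) 6 + 42672\right) 436 = \left(\left(54 + 6 i\right) + 42672\right) 436 = \left(42726 + 6 i\right) 436 = 18628536 + 2616 i$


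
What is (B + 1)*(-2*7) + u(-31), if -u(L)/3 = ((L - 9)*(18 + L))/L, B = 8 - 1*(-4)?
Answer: -4082/31 ≈ -131.68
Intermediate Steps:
B = 12 (B = 8 + 4 = 12)
u(L) = -3*(-9 + L)*(18 + L)/L (u(L) = -3*(L - 9)*(18 + L)/L = -3*(-9 + L)*(18 + L)/L)
(B + 1)*(-2*7) + u(-31) = (12 + 1)*(-2*7) + (-27 - 3*(-31) + 486/(-31)) = 13*(-14) + (-27 + 93 + 486*(-1/31)) = -182 + (-27 + 93 - 486/31) = -182 + 1560/31 = -4082/31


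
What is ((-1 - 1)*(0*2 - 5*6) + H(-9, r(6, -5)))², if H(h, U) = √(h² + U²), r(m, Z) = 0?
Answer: 4761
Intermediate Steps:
H(h, U) = √(U² + h²)
((-1 - 1)*(0*2 - 5*6) + H(-9, r(6, -5)))² = ((-1 - 1)*(0*2 - 5*6) + √(0² + (-9)²))² = (-2*(0 - 30) + √(0 + 81))² = (-2*(-30) + √81)² = (60 + 9)² = 69² = 4761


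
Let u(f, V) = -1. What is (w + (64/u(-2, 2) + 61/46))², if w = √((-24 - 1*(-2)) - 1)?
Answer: 8263021/2116 - 2883*I*√23/23 ≈ 3905.0 - 601.15*I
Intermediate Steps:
w = I*√23 (w = √((-24 + 2) - 1) = √(-22 - 1) = √(-23) = I*√23 ≈ 4.7958*I)
(w + (64/u(-2, 2) + 61/46))² = (I*√23 + (64/(-1) + 61/46))² = (I*√23 + (64*(-1) + 61*(1/46)))² = (I*√23 + (-64 + 61/46))² = (I*√23 - 2883/46)² = (-2883/46 + I*√23)²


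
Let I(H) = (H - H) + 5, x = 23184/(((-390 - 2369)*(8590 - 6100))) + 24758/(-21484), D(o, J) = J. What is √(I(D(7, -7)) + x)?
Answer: 3*√64615552406095492210/12299428870 ≈ 1.9607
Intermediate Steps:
x = -14215276403/12299428870 (x = 23184/((-2759*2490)) + 24758*(-1/21484) = 23184/(-6869910) - 12379/10742 = 23184*(-1/6869910) - 12379/10742 = -3864/1144985 - 12379/10742 = -14215276403/12299428870 ≈ -1.1558)
I(H) = 5 (I(H) = 0 + 5 = 5)
√(I(D(7, -7)) + x) = √(5 - 14215276403/12299428870) = √(47281867947/12299428870) = 3*√64615552406095492210/12299428870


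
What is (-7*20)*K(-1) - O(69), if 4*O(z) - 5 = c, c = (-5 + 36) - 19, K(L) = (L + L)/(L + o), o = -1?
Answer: -577/4 ≈ -144.25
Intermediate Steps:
K(L) = 2*L/(-1 + L) (K(L) = (L + L)/(L - 1) = (2*L)/(-1 + L) = 2*L/(-1 + L))
c = 12 (c = 31 - 19 = 12)
O(z) = 17/4 (O(z) = 5/4 + (¼)*12 = 5/4 + 3 = 17/4)
(-7*20)*K(-1) - O(69) = (-7*20)*(2*(-1)/(-1 - 1)) - 1*17/4 = -280*(-1)/(-2) - 17/4 = -280*(-1)*(-1)/2 - 17/4 = -140*1 - 17/4 = -140 - 17/4 = -577/4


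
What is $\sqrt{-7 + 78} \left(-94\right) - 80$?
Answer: $-80 - 94 \sqrt{71} \approx -872.06$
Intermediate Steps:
$\sqrt{-7 + 78} \left(-94\right) - 80 = \sqrt{71} \left(-94\right) - 80 = - 94 \sqrt{71} - 80 = -80 - 94 \sqrt{71}$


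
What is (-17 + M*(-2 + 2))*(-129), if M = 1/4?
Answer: 2193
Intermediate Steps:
M = 1/4 ≈ 0.25000
(-17 + M*(-2 + 2))*(-129) = (-17 + (-2 + 2)/4)*(-129) = (-17 + (1/4)*0)*(-129) = (-17 + 0)*(-129) = -17*(-129) = 2193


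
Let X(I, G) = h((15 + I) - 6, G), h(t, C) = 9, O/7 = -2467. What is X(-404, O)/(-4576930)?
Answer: -9/4576930 ≈ -1.9664e-6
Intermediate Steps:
O = -17269 (O = 7*(-2467) = -17269)
X(I, G) = 9
X(-404, O)/(-4576930) = 9/(-4576930) = 9*(-1/4576930) = -9/4576930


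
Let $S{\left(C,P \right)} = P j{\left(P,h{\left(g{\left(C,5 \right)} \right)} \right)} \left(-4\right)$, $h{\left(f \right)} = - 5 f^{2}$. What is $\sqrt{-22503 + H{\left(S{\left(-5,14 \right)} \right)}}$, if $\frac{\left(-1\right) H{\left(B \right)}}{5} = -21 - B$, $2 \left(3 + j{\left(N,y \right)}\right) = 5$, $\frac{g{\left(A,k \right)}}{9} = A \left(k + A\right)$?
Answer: $i \sqrt{22258} \approx 149.19 i$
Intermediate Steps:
$g{\left(A,k \right)} = 9 A \left(A + k\right)$ ($g{\left(A,k \right)} = 9 A \left(k + A\right) = 9 A \left(A + k\right)$)
$j{\left(N,y \right)} = - \frac{1}{2}$ ($j{\left(N,y \right)} = -3 + \frac{1}{2} \cdot 5 = -3 + \frac{5}{2} = - \frac{1}{2}$)
$S{\left(C,P \right)} = 2 P$ ($S{\left(C,P \right)} = P \left(- \frac{1}{2}\right) \left(-4\right) = - \frac{P}{2} \left(-4\right) = 2 P$)
$H{\left(B \right)} = 105 + 5 B$ ($H{\left(B \right)} = - 5 \left(-21 - B\right) = 105 + 5 B$)
$\sqrt{-22503 + H{\left(S{\left(-5,14 \right)} \right)}} = \sqrt{-22503 + \left(105 + 5 \cdot 2 \cdot 14\right)} = \sqrt{-22503 + \left(105 + 5 \cdot 28\right)} = \sqrt{-22503 + \left(105 + 140\right)} = \sqrt{-22503 + 245} = \sqrt{-22258} = i \sqrt{22258}$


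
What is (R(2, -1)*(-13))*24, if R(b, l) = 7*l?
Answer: 2184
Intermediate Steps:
(R(2, -1)*(-13))*24 = ((7*(-1))*(-13))*24 = -7*(-13)*24 = 91*24 = 2184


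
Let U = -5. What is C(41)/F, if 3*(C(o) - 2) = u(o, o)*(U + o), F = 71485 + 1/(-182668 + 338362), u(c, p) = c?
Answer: 4048044/585778189 ≈ 0.0069105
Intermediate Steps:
F = 11129785591/155694 (F = 71485 + 1/155694 = 11129785591/155694 ≈ 71485.)
C(o) = 2 + o*(-5 + o)/3 (C(o) = 2 + (o*(-5 + o))/3 = 2 + o*(-5 + o)/3)
C(41)/F = (2 - 5/3*41 + (⅓)*41²)/(11129785591/155694) = (2 - 205/3 + (⅓)*1681)*(155694/11129785591) = (2 - 205/3 + 1681/3)*(155694/11129785591) = 494*(155694/11129785591) = 4048044/585778189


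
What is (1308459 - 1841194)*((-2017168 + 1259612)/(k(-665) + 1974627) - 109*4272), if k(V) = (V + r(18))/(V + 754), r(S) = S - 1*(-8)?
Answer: 10898904253219351915/43935291 ≈ 2.4807e+11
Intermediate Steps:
r(S) = 8 + S (r(S) = S + 8 = 8 + S)
k(V) = (26 + V)/(754 + V) (k(V) = (V + (8 + 18))/(V + 754) = (V + 26)/(754 + V) = (26 + V)/(754 + V))
(1308459 - 1841194)*((-2017168 + 1259612)/(k(-665) + 1974627) - 109*4272) = (1308459 - 1841194)*((-2017168 + 1259612)/((26 - 665)/(754 - 665) + 1974627) - 109*4272) = -532735*(-757556/(-639/89 + 1974627) - 465648) = -532735*(-757556/175741164/89 - 465648) = -532735*(-757556*89/175741164 - 465648) = -532735*(-16855621/43935291 - 465648) = -532735*(-20458397239189/43935291) = 10898904253219351915/43935291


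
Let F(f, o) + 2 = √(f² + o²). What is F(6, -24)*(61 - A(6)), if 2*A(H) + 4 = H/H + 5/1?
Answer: -120 + 360*√17 ≈ 1364.3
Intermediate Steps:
A(H) = 1 (A(H) = -2 + (H/H + 5/1)/2 = -2 + (1 + 5*1)/2 = -2 + (1 + 5)/2 = -2 + (½)*6 = -2 + 3 = 1)
F(f, o) = -2 + √(f² + o²)
F(6, -24)*(61 - A(6)) = (-2 + √(6² + (-24)²))*(61 - 1*1) = (-2 + √(36 + 576))*(61 - 1) = (-2 + √612)*60 = (-2 + 6*√17)*60 = -120 + 360*√17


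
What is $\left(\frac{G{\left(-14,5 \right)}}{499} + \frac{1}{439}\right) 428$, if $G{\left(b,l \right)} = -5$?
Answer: $- \frac{725888}{219061} \approx -3.3136$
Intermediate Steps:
$\left(\frac{G{\left(-14,5 \right)}}{499} + \frac{1}{439}\right) 428 = \left(- \frac{5}{499} + \frac{1}{439}\right) 428 = \left(- \frac{1696}{219061}\right) 428 = - \frac{725888}{219061}$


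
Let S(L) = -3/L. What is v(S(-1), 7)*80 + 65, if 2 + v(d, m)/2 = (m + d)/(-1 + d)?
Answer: 545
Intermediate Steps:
v(d, m) = -4 + 2*(d + m)/(-1 + d) (v(d, m) = -4 + 2*((m + d)/(-1 + d)) = -4 + 2*((d + m)/(-1 + d)) = -4 + 2*(d + m)/(-1 + d))
v(S(-1), 7)*80 + 65 = (2*(2 + 7 - (-3)/(-1))/(-1 - 3/(-1)))*80 + 65 = (2*(2 + 7 - (-3)*(-1))/(-1 - 3*(-1)))*80 + 65 = (2*(2 + 7 - 1*3)/(-1 + 3))*80 + 65 = (2*(2 + 7 - 3)/2)*80 + 65 = (2*(½)*6)*80 + 65 = 6*80 + 65 = 480 + 65 = 545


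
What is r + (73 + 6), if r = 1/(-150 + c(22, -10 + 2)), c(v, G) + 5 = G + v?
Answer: 11138/141 ≈ 78.993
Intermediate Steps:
c(v, G) = -5 + G + v (c(v, G) = -5 + (G + v) = -5 + G + v)
r = -1/141 (r = 1/(-150 + (-5 + (-10 + 2) + 22)) = 1/(-150 + (-5 - 8 + 22)) = 1/(-150 + 9) = 1/(-141) = -1/141 ≈ -0.0070922)
r + (73 + 6) = -1/141 + (73 + 6) = -1/141 + 79 = 11138/141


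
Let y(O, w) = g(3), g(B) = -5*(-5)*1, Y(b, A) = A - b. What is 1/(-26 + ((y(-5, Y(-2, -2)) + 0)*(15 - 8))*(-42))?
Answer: -1/7376 ≈ -0.00013557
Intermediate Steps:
g(B) = 25 (g(B) = 25*1 = 25)
y(O, w) = 25
1/(-26 + ((y(-5, Y(-2, -2)) + 0)*(15 - 8))*(-42)) = 1/(-26 + ((25 + 0)*(15 - 8))*(-42)) = 1/(-26 + (25*7)*(-42)) = 1/(-26 + 175*(-42)) = 1/(-26 - 7350) = 1/(-7376) = -1/7376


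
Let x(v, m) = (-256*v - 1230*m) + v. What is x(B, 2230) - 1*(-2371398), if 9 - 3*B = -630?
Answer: -425817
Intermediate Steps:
B = 213 (B = 3 - 1/3*(-630) = 3 + 210 = 213)
x(v, m) = -1230*m - 255*v (x(v, m) = (-1230*m - 256*v) + v = -1230*m - 255*v)
x(B, 2230) - 1*(-2371398) = (-1230*2230 - 255*213) - 1*(-2371398) = (-2742900 - 54315) + 2371398 = -2797215 + 2371398 = -425817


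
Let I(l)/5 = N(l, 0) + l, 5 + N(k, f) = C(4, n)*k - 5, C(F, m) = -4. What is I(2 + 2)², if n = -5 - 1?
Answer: 12100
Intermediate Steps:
n = -6
N(k, f) = -10 - 4*k (N(k, f) = -5 + (-4*k - 5) = -5 + (-5 - 4*k) = -10 - 4*k)
I(l) = -50 - 15*l (I(l) = 5*((-10 - 4*l) + l) = 5*(-10 - 3*l) = -50 - 15*l)
I(2 + 2)² = (-50 - 15*(2 + 2))² = (-50 - 15*4)² = (-50 - 60)² = (-110)² = 12100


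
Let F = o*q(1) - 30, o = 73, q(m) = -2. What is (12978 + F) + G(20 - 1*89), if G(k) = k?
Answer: 12733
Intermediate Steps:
F = -176 (F = 73*(-2) - 30 = -146 - 30 = -176)
(12978 + F) + G(20 - 1*89) = (12978 - 176) + (20 - 1*89) = 12802 + (20 - 89) = 12802 - 69 = 12733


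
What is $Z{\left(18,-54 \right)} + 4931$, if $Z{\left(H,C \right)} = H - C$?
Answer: $5003$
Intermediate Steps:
$Z{\left(18,-54 \right)} + 4931 = \left(18 - -54\right) + 4931 = \left(18 + 54\right) + 4931 = 72 + 4931 = 5003$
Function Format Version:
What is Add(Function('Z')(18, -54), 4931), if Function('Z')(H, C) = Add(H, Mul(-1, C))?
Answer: 5003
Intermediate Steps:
Add(Function('Z')(18, -54), 4931) = Add(Add(18, Mul(-1, -54)), 4931) = Add(Add(18, 54), 4931) = Add(72, 4931) = 5003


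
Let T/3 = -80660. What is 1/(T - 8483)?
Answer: -1/250463 ≈ -3.9926e-6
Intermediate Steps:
T = -241980 (T = 3*(-80660) = -241980)
1/(T - 8483) = 1/(-241980 - 8483) = 1/(-250463) = -1/250463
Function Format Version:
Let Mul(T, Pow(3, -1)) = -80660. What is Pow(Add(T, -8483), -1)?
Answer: Rational(-1, 250463) ≈ -3.9926e-6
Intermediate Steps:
T = -241980 (T = Mul(3, -80660) = -241980)
Pow(Add(T, -8483), -1) = Pow(Add(-241980, -8483), -1) = Pow(-250463, -1) = Rational(-1, 250463)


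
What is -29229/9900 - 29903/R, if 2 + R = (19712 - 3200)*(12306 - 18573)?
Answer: -504056919329/170743164900 ≈ -2.9521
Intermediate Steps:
R = -103480706 (R = -2 + (19712 - 3200)*(12306 - 18573) = -2 + 16512*(-6267) = -2 - 103480704 = -103480706)
-29229/9900 - 29903/R = -29229/9900 - 29903/(-103480706) = -29229*1/9900 - 29903*(-1/103480706) = -9743/3300 + 29903/103480706 = -504056919329/170743164900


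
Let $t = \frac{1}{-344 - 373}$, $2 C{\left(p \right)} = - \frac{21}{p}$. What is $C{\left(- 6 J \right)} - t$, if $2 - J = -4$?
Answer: $\frac{1681}{5736} \approx 0.29306$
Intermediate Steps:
$J = 6$ ($J = 2 - -4 = 2 + 4 = 6$)
$C{\left(p \right)} = - \frac{21}{2 p}$ ($C{\left(p \right)} = \frac{\left(-21\right) \frac{1}{p}}{2} = - \frac{21}{2 p}$)
$t = - \frac{1}{717}$ ($t = \frac{1}{-717} = - \frac{1}{717} \approx -0.0013947$)
$C{\left(- 6 J \right)} - t = - \frac{21}{2 \left(\left(-6\right) 6\right)} - - \frac{1}{717} = - \frac{21}{2 \left(-36\right)} + \frac{1}{717} = \left(- \frac{21}{2}\right) \left(- \frac{1}{36}\right) + \frac{1}{717} = \frac{7}{24} + \frac{1}{717} = \frac{1681}{5736}$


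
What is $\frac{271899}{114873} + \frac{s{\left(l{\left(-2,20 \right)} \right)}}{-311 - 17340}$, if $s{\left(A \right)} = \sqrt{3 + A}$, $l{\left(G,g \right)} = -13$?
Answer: $\frac{90633}{38291} - \frac{i \sqrt{10}}{17651} \approx 2.367 - 0.00017916 i$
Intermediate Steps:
$\frac{271899}{114873} + \frac{s{\left(l{\left(-2,20 \right)} \right)}}{-311 - 17340} = \frac{271899}{114873} + \frac{\sqrt{3 - 13}}{-311 - 17340} = 271899 \cdot \frac{1}{114873} + \frac{\sqrt{-10}}{-311 - 17340} = \frac{90633}{38291} + \frac{i \sqrt{10}}{-17651} = \frac{90633}{38291} + i \sqrt{10} \left(- \frac{1}{17651}\right) = \frac{90633}{38291} - \frac{i \sqrt{10}}{17651}$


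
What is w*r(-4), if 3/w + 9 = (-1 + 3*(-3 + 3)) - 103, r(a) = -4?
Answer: 12/113 ≈ 0.10619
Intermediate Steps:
w = -3/113 (w = 3/(-9 + ((-1 + 3*(-3 + 3)) - 103)) = 3/(-9 + ((-1 + 3*0) - 103)) = 3/(-9 + ((-1 + 0) - 103)) = 3/(-9 + (-1 - 103)) = 3/(-9 - 104) = 3/(-113) = 3*(-1/113) = -3/113 ≈ -0.026549)
w*r(-4) = -3/113*(-4) = 12/113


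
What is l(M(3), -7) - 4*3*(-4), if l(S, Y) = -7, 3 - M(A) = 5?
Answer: 41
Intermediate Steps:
M(A) = -2 (M(A) = 3 - 1*5 = 3 - 5 = -2)
l(M(3), -7) - 4*3*(-4) = -7 - 4*3*(-4) = -7 - 12*(-4) = -7 - 1*(-48) = -7 + 48 = 41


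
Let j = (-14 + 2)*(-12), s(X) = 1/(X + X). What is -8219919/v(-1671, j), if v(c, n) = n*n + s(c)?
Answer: -27470969298/69299711 ≈ -396.41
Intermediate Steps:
s(X) = 1/(2*X)
j = 144 (j = -12*(-12) = 144)
v(c, n) = n² + 1/(2*c) (v(c, n) = n*n + 1/(2*c) = n² + 1/(2*c))
-8219919/v(-1671, j) = -8219919/(144² + (½)/(-1671)) = -8219919/(20736 + (½)*(-1/1671)) = -8219919/(20736 - 1/3342) = -8219919/69299711/3342 = -8219919*3342/69299711 = -27470969298/69299711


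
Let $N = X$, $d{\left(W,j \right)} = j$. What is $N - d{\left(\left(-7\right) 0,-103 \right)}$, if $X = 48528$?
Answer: $48631$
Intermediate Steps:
$N = 48528$
$N - d{\left(\left(-7\right) 0,-103 \right)} = 48528 - -103 = 48528 + 103 = 48631$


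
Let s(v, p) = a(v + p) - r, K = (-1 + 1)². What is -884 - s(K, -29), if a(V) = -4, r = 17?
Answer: -863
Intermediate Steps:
K = 0 (K = 0² = 0)
s(v, p) = -21 (s(v, p) = -4 - 1*17 = -4 - 17 = -21)
-884 - s(K, -29) = -884 - 1*(-21) = -884 + 21 = -863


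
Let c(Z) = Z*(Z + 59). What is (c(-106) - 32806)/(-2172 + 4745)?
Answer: -27824/2573 ≈ -10.814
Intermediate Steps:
c(Z) = Z*(59 + Z)
(c(-106) - 32806)/(-2172 + 4745) = (-106*(59 - 106) - 32806)/(-2172 + 4745) = (-106*(-47) - 32806)/2573 = (4982 - 32806)*(1/2573) = -27824*1/2573 = -27824/2573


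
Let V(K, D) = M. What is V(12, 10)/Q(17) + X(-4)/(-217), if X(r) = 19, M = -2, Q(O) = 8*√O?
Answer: -19/217 - √17/68 ≈ -0.14819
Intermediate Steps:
V(K, D) = -2
V(12, 10)/Q(17) + X(-4)/(-217) = -2*√17/136 + 19/(-217) = -√17/68 + 19*(-1/217) = -√17/68 - 19/217 = -19/217 - √17/68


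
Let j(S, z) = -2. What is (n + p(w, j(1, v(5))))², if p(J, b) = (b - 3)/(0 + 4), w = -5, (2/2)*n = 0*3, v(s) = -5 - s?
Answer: 25/16 ≈ 1.5625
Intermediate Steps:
n = 0 (n = 0*3 = 0)
p(J, b) = -¾ + b/4 (p(J, b) = (-3 + b)/4 = (-3 + b)*(¼) = -¾ + b/4)
(n + p(w, j(1, v(5))))² = (0 + (-¾ + (¼)*(-2)))² = (0 + (-¾ - ½))² = (0 - 5/4)² = (-5/4)² = 25/16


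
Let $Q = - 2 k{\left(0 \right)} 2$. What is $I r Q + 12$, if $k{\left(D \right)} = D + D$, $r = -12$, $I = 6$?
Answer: $12$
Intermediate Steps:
$k{\left(D \right)} = 2 D$
$Q = 0$ ($Q = - 2 \cdot 2 \cdot 0 \cdot 2 = \left(-2\right) 0 \cdot 2 = 0 \cdot 2 = 0$)
$I r Q + 12 = 6 \left(-12\right) 0 + 12 = \left(-72\right) 0 + 12 = 0 + 12 = 12$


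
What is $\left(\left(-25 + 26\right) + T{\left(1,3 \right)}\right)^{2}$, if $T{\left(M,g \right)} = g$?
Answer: $16$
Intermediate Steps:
$\left(\left(-25 + 26\right) + T{\left(1,3 \right)}\right)^{2} = \left(\left(-25 + 26\right) + 3\right)^{2} = \left(1 + 3\right)^{2} = 4^{2} = 16$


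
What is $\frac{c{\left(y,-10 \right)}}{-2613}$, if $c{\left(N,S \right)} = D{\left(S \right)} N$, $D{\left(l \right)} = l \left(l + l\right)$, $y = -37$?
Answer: $\frac{7400}{2613} \approx 2.832$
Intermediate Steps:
$D{\left(l \right)} = 2 l^{2}$ ($D{\left(l \right)} = l 2 l = 2 l^{2}$)
$c{\left(N,S \right)} = 2 N S^{2}$ ($c{\left(N,S \right)} = 2 S^{2} N = 2 N S^{2}$)
$\frac{c{\left(y,-10 \right)}}{-2613} = \frac{2 \left(-37\right) \left(-10\right)^{2}}{-2613} = 2 \left(-37\right) 100 \left(- \frac{1}{2613}\right) = \left(-7400\right) \left(- \frac{1}{2613}\right) = \frac{7400}{2613}$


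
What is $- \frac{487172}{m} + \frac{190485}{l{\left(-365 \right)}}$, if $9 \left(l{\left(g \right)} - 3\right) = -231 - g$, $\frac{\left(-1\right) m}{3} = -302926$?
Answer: $\frac{778949380639}{73156629} \approx 10648.0$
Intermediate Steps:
$m = 908778$ ($m = \left(-3\right) \left(-302926\right) = 908778$)
$l{\left(g \right)} = - \frac{68}{3} - \frac{g}{9}$ ($l{\left(g \right)} = 3 + \frac{-231 - g}{9} = 3 - \left(\frac{77}{3} + \frac{g}{9}\right) = - \frac{68}{3} - \frac{g}{9}$)
$- \frac{487172}{m} + \frac{190485}{l{\left(-365 \right)}} = - \frac{487172}{908778} + \frac{190485}{- \frac{68}{3} - - \frac{365}{9}} = \left(-487172\right) \frac{1}{908778} + \frac{190485}{- \frac{68}{3} + \frac{365}{9}} = - \frac{243586}{454389} + \frac{190485}{\frac{161}{9}} = - \frac{243586}{454389} + 190485 \cdot \frac{9}{161} = - \frac{243586}{454389} + \frac{1714365}{161} = \frac{778949380639}{73156629}$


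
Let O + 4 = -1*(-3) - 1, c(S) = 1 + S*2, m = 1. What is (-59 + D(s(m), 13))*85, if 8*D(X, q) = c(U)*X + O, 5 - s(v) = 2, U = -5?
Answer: -42585/8 ≈ -5323.1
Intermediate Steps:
s(v) = 3 (s(v) = 5 - 1*2 = 5 - 2 = 3)
c(S) = 1 + 2*S
O = -2 (O = -4 + (-1*(-3) - 1) = -4 + (3 - 1) = -4 + 2 = -2)
D(X, q) = -¼ - 9*X/8 (D(X, q) = ((1 + 2*(-5))*X - 2)/8 = ((1 - 10)*X - 2)/8 = (-9*X - 2)/8 = (-2 - 9*X)/8 = -¼ - 9*X/8)
(-59 + D(s(m), 13))*85 = (-59 + (-¼ - 9/8*3))*85 = (-59 + (-¼ - 27/8))*85 = (-59 - 29/8)*85 = -501/8*85 = -42585/8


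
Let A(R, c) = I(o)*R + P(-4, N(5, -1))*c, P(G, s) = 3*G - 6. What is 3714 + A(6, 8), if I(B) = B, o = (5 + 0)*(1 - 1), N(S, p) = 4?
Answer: 3570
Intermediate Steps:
P(G, s) = -6 + 3*G
o = 0 (o = 5*0 = 0)
A(R, c) = -18*c (A(R, c) = 0*R + (-6 + 3*(-4))*c = 0 + (-6 - 12)*c = 0 - 18*c = -18*c)
3714 + A(6, 8) = 3714 - 18*8 = 3714 - 144 = 3570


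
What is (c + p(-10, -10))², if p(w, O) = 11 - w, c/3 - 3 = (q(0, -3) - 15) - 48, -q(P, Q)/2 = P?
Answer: 25281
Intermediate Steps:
q(P, Q) = -2*P
c = -180 (c = 9 + 3*((-2*0 - 15) - 48) = 9 + 3*((0 - 15) - 48) = 9 + 3*(-15 - 48) = 9 + 3*(-63) = 9 - 189 = -180)
(c + p(-10, -10))² = (-180 + (11 - 1*(-10)))² = (-180 + (11 + 10))² = (-180 + 21)² = (-159)² = 25281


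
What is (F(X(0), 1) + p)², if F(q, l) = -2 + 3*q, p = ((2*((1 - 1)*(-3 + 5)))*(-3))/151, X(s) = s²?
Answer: 4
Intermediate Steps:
p = 0 (p = ((2*(0*2))*(-3))*(1/151) = ((2*0)*(-3))*(1/151) = (0*(-3))*(1/151) = 0*(1/151) = 0)
(F(X(0), 1) + p)² = ((-2 + 3*0²) + 0)² = ((-2 + 3*0) + 0)² = ((-2 + 0) + 0)² = (-2 + 0)² = (-2)² = 4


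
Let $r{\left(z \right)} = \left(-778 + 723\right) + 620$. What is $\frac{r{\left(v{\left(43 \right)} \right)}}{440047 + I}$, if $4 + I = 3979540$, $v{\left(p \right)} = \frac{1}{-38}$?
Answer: $\frac{565}{4419583} \approx 0.00012784$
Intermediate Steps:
$v{\left(p \right)} = - \frac{1}{38}$
$I = 3979536$ ($I = -4 + 3979540 = 3979536$)
$r{\left(z \right)} = 565$ ($r{\left(z \right)} = -55 + 620 = 565$)
$\frac{r{\left(v{\left(43 \right)} \right)}}{440047 + I} = \frac{565}{440047 + 3979536} = \frac{565}{4419583}$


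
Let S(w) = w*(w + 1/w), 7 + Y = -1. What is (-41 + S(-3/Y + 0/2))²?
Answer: 6507601/4096 ≈ 1588.8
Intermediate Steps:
Y = -8 (Y = -7 - 1 = -8)
(-41 + S(-3/Y + 0/2))² = (-41 + (1 + (-3/(-8) + 0/2)²))² = (-41 + (1 + (-3*(-⅛) + 0*(½))²))² = (-41 + (1 + (3/8 + 0)²))² = (-41 + (1 + (3/8)²))² = (-41 + (1 + 9/64))² = (-41 + 73/64)² = (-2551/64)² = 6507601/4096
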